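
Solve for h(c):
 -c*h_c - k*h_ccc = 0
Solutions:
 h(c) = C1 + Integral(C2*airyai(c*(-1/k)^(1/3)) + C3*airybi(c*(-1/k)^(1/3)), c)


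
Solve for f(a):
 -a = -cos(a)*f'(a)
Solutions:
 f(a) = C1 + Integral(a/cos(a), a)


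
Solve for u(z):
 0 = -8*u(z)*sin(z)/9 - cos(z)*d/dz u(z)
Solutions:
 u(z) = C1*cos(z)^(8/9)


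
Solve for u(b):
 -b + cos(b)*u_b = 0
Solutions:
 u(b) = C1 + Integral(b/cos(b), b)


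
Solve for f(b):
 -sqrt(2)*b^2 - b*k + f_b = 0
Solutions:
 f(b) = C1 + sqrt(2)*b^3/3 + b^2*k/2


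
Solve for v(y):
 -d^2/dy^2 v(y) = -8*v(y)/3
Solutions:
 v(y) = C1*exp(-2*sqrt(6)*y/3) + C2*exp(2*sqrt(6)*y/3)


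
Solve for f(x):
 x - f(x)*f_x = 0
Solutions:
 f(x) = -sqrt(C1 + x^2)
 f(x) = sqrt(C1 + x^2)


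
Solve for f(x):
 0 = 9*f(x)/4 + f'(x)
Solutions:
 f(x) = C1*exp(-9*x/4)


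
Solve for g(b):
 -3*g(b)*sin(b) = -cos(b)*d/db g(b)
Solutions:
 g(b) = C1/cos(b)^3


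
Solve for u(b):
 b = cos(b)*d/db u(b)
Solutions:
 u(b) = C1 + Integral(b/cos(b), b)


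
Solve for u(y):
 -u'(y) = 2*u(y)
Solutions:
 u(y) = C1*exp(-2*y)


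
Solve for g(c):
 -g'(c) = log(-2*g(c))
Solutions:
 Integral(1/(log(-_y) + log(2)), (_y, g(c))) = C1 - c


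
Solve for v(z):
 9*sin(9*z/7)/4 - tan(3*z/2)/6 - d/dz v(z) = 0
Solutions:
 v(z) = C1 + log(cos(3*z/2))/9 - 7*cos(9*z/7)/4


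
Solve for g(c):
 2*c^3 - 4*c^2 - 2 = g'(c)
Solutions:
 g(c) = C1 + c^4/2 - 4*c^3/3 - 2*c


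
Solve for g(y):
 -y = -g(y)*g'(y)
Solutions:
 g(y) = -sqrt(C1 + y^2)
 g(y) = sqrt(C1 + y^2)


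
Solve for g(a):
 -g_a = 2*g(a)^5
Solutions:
 g(a) = -I*(1/(C1 + 8*a))^(1/4)
 g(a) = I*(1/(C1 + 8*a))^(1/4)
 g(a) = -(1/(C1 + 8*a))^(1/4)
 g(a) = (1/(C1 + 8*a))^(1/4)


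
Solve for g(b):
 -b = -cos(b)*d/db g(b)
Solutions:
 g(b) = C1 + Integral(b/cos(b), b)


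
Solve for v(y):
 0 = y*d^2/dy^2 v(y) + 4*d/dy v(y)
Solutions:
 v(y) = C1 + C2/y^3


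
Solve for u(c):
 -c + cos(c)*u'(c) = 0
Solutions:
 u(c) = C1 + Integral(c/cos(c), c)


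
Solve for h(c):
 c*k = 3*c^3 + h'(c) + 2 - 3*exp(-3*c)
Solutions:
 h(c) = C1 - 3*c^4/4 + c^2*k/2 - 2*c - exp(-3*c)


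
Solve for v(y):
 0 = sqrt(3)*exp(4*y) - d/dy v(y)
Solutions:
 v(y) = C1 + sqrt(3)*exp(4*y)/4


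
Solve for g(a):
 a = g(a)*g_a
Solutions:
 g(a) = -sqrt(C1 + a^2)
 g(a) = sqrt(C1 + a^2)


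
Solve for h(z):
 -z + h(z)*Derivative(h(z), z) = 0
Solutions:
 h(z) = -sqrt(C1 + z^2)
 h(z) = sqrt(C1 + z^2)


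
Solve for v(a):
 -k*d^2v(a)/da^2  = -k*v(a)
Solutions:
 v(a) = C1*exp(-a) + C2*exp(a)


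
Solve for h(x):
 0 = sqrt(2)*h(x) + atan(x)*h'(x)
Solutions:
 h(x) = C1*exp(-sqrt(2)*Integral(1/atan(x), x))


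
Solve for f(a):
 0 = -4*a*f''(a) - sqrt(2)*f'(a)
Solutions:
 f(a) = C1 + C2*a^(1 - sqrt(2)/4)


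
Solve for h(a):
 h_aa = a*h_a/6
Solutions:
 h(a) = C1 + C2*erfi(sqrt(3)*a/6)


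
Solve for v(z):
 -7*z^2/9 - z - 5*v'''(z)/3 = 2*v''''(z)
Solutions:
 v(z) = C1 + C2*z + C3*z^2 + C4*exp(-5*z/6) - 7*z^5/900 + 13*z^4/600 - 13*z^3/125


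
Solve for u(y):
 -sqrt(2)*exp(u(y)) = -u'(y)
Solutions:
 u(y) = log(-1/(C1 + sqrt(2)*y))


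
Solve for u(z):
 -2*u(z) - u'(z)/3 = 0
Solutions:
 u(z) = C1*exp(-6*z)


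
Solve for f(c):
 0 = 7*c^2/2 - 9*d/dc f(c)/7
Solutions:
 f(c) = C1 + 49*c^3/54


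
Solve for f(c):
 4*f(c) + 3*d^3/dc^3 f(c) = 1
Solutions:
 f(c) = C3*exp(-6^(2/3)*c/3) + (C1*sin(2^(2/3)*3^(1/6)*c/2) + C2*cos(2^(2/3)*3^(1/6)*c/2))*exp(6^(2/3)*c/6) + 1/4


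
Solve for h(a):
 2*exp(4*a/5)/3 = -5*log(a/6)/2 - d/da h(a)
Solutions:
 h(a) = C1 - 5*a*log(a)/2 + 5*a*(1 + log(6))/2 - 5*exp(4*a/5)/6


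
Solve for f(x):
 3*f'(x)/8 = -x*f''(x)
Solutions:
 f(x) = C1 + C2*x^(5/8)


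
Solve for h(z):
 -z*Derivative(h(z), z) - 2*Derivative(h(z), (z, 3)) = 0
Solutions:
 h(z) = C1 + Integral(C2*airyai(-2^(2/3)*z/2) + C3*airybi(-2^(2/3)*z/2), z)


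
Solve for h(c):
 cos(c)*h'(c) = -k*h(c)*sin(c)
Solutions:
 h(c) = C1*exp(k*log(cos(c)))


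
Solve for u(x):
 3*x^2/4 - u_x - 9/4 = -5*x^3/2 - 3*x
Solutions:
 u(x) = C1 + 5*x^4/8 + x^3/4 + 3*x^2/2 - 9*x/4


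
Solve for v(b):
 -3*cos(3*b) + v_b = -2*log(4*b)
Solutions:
 v(b) = C1 - 2*b*log(b) - 4*b*log(2) + 2*b + sin(3*b)


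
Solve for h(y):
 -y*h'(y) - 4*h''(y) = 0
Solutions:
 h(y) = C1 + C2*erf(sqrt(2)*y/4)


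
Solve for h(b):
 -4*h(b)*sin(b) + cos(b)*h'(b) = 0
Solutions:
 h(b) = C1/cos(b)^4


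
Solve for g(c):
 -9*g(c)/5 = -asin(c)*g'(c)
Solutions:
 g(c) = C1*exp(9*Integral(1/asin(c), c)/5)


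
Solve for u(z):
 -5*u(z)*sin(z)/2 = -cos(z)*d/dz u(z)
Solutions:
 u(z) = C1/cos(z)^(5/2)


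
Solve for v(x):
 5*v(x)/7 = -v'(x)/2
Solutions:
 v(x) = C1*exp(-10*x/7)


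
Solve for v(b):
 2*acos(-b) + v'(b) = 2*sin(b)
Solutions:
 v(b) = C1 - 2*b*acos(-b) - 2*sqrt(1 - b^2) - 2*cos(b)


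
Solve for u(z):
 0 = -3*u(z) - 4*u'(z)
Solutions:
 u(z) = C1*exp(-3*z/4)


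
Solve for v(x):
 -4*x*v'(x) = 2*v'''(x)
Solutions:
 v(x) = C1 + Integral(C2*airyai(-2^(1/3)*x) + C3*airybi(-2^(1/3)*x), x)


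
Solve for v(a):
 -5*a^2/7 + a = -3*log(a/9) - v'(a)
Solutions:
 v(a) = C1 + 5*a^3/21 - a^2/2 - 3*a*log(a) + 3*a + a*log(729)


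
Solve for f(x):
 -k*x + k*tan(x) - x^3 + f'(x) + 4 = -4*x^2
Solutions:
 f(x) = C1 + k*x^2/2 + k*log(cos(x)) + x^4/4 - 4*x^3/3 - 4*x


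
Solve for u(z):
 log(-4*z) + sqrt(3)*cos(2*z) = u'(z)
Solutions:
 u(z) = C1 + z*log(-z) - z + 2*z*log(2) + sqrt(3)*sin(2*z)/2


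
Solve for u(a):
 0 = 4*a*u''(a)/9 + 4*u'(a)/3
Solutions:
 u(a) = C1 + C2/a^2


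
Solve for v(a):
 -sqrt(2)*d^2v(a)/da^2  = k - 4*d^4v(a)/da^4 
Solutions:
 v(a) = C1 + C2*a + C3*exp(-2^(1/4)*a/2) + C4*exp(2^(1/4)*a/2) - sqrt(2)*a^2*k/4


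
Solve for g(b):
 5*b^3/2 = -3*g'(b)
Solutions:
 g(b) = C1 - 5*b^4/24


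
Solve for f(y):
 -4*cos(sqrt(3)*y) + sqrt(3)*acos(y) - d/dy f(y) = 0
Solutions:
 f(y) = C1 + sqrt(3)*(y*acos(y) - sqrt(1 - y^2)) - 4*sqrt(3)*sin(sqrt(3)*y)/3


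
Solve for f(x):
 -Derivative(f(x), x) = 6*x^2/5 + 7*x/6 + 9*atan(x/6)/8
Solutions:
 f(x) = C1 - 2*x^3/5 - 7*x^2/12 - 9*x*atan(x/6)/8 + 27*log(x^2 + 36)/8


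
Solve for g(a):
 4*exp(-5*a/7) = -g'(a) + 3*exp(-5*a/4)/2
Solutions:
 g(a) = C1 - 6*exp(-5*a/4)/5 + 28*exp(-5*a/7)/5


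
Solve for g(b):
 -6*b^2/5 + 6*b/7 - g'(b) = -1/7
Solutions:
 g(b) = C1 - 2*b^3/5 + 3*b^2/7 + b/7


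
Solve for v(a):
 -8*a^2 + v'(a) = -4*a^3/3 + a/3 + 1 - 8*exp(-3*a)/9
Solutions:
 v(a) = C1 - a^4/3 + 8*a^3/3 + a^2/6 + a + 8*exp(-3*a)/27


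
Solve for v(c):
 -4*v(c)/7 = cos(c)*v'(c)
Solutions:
 v(c) = C1*(sin(c) - 1)^(2/7)/(sin(c) + 1)^(2/7)


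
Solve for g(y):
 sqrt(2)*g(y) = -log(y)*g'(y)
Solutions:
 g(y) = C1*exp(-sqrt(2)*li(y))


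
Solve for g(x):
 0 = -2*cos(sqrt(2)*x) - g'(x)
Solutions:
 g(x) = C1 - sqrt(2)*sin(sqrt(2)*x)


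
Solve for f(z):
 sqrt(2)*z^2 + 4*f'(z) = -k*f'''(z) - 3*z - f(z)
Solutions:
 f(z) = C1*exp(2^(1/3)*z*(6^(1/3)*(sqrt(3)*sqrt((27 + 256/k)/k^2) + 9/k)^(1/3)/12 - 2^(1/3)*3^(5/6)*I*(sqrt(3)*sqrt((27 + 256/k)/k^2) + 9/k)^(1/3)/12 + 8/(k*(-3^(1/3) + 3^(5/6)*I)*(sqrt(3)*sqrt((27 + 256/k)/k^2) + 9/k)^(1/3)))) + C2*exp(2^(1/3)*z*(6^(1/3)*(sqrt(3)*sqrt((27 + 256/k)/k^2) + 9/k)^(1/3)/12 + 2^(1/3)*3^(5/6)*I*(sqrt(3)*sqrt((27 + 256/k)/k^2) + 9/k)^(1/3)/12 - 8/(k*(3^(1/3) + 3^(5/6)*I)*(sqrt(3)*sqrt((27 + 256/k)/k^2) + 9/k)^(1/3)))) + C3*exp(6^(1/3)*z*(-2^(1/3)*(sqrt(3)*sqrt((27 + 256/k)/k^2) + 9/k)^(1/3) + 8*3^(1/3)/(k*(sqrt(3)*sqrt((27 + 256/k)/k^2) + 9/k)^(1/3)))/6) - sqrt(2)*z^2 - 3*z + 8*sqrt(2)*z - 32*sqrt(2) + 12


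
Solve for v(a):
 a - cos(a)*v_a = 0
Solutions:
 v(a) = C1 + Integral(a/cos(a), a)


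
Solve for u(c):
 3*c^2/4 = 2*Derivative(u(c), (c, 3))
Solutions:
 u(c) = C1 + C2*c + C3*c^2 + c^5/160


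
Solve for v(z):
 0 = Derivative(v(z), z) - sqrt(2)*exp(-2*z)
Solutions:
 v(z) = C1 - sqrt(2)*exp(-2*z)/2


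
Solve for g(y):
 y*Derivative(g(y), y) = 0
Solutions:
 g(y) = C1


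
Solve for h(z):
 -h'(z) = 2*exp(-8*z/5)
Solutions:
 h(z) = C1 + 5*exp(-8*z/5)/4


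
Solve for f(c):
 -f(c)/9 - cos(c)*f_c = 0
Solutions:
 f(c) = C1*(sin(c) - 1)^(1/18)/(sin(c) + 1)^(1/18)


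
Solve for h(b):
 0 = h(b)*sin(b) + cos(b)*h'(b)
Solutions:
 h(b) = C1*cos(b)


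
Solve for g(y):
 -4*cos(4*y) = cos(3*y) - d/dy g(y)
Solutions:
 g(y) = C1 + sin(3*y)/3 + sin(4*y)


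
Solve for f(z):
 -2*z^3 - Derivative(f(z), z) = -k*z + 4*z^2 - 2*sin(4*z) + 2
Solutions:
 f(z) = C1 + k*z^2/2 - z^4/2 - 4*z^3/3 - 2*z - cos(4*z)/2


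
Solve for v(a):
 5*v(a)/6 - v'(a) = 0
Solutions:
 v(a) = C1*exp(5*a/6)


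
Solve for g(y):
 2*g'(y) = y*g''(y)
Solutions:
 g(y) = C1 + C2*y^3


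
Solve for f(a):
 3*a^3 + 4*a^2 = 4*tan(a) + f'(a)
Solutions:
 f(a) = C1 + 3*a^4/4 + 4*a^3/3 + 4*log(cos(a))


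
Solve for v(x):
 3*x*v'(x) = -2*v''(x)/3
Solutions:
 v(x) = C1 + C2*erf(3*x/2)


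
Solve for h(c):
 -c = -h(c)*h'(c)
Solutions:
 h(c) = -sqrt(C1 + c^2)
 h(c) = sqrt(C1 + c^2)


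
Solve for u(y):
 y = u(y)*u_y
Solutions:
 u(y) = -sqrt(C1 + y^2)
 u(y) = sqrt(C1 + y^2)


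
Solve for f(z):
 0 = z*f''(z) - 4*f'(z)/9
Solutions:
 f(z) = C1 + C2*z^(13/9)


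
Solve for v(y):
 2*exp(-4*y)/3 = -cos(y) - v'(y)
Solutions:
 v(y) = C1 - sin(y) + exp(-4*y)/6


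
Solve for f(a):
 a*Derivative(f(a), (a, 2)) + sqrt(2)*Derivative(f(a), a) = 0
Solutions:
 f(a) = C1 + C2*a^(1 - sqrt(2))


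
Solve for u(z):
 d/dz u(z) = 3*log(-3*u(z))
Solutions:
 -Integral(1/(log(-_y) + log(3)), (_y, u(z)))/3 = C1 - z


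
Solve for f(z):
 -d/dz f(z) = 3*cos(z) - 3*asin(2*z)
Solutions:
 f(z) = C1 + 3*z*asin(2*z) + 3*sqrt(1 - 4*z^2)/2 - 3*sin(z)


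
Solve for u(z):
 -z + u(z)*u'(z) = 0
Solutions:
 u(z) = -sqrt(C1 + z^2)
 u(z) = sqrt(C1 + z^2)


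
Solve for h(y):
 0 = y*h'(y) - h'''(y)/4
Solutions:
 h(y) = C1 + Integral(C2*airyai(2^(2/3)*y) + C3*airybi(2^(2/3)*y), y)


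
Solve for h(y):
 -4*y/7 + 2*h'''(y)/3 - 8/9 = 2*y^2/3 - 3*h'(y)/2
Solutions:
 h(y) = C1 + C2*sin(3*y/2) + C3*cos(3*y/2) + 4*y^3/27 + 4*y^2/21 + 16*y/81


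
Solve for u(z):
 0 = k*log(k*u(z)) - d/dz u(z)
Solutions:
 li(k*u(z))/k = C1 + k*z


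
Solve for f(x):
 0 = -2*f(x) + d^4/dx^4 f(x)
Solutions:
 f(x) = C1*exp(-2^(1/4)*x) + C2*exp(2^(1/4)*x) + C3*sin(2^(1/4)*x) + C4*cos(2^(1/4)*x)


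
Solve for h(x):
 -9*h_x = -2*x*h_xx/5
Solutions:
 h(x) = C1 + C2*x^(47/2)


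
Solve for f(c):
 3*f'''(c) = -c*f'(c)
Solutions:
 f(c) = C1 + Integral(C2*airyai(-3^(2/3)*c/3) + C3*airybi(-3^(2/3)*c/3), c)


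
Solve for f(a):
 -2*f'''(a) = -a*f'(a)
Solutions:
 f(a) = C1 + Integral(C2*airyai(2^(2/3)*a/2) + C3*airybi(2^(2/3)*a/2), a)


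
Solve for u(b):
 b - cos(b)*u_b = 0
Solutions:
 u(b) = C1 + Integral(b/cos(b), b)


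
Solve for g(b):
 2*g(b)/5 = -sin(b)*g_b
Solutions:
 g(b) = C1*(cos(b) + 1)^(1/5)/(cos(b) - 1)^(1/5)


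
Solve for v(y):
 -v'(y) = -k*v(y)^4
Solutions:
 v(y) = (-1/(C1 + 3*k*y))^(1/3)
 v(y) = (-1/(C1 + k*y))^(1/3)*(-3^(2/3) - 3*3^(1/6)*I)/6
 v(y) = (-1/(C1 + k*y))^(1/3)*(-3^(2/3) + 3*3^(1/6)*I)/6


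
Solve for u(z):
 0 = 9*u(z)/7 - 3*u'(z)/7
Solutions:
 u(z) = C1*exp(3*z)


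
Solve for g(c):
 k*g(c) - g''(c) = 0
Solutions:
 g(c) = C1*exp(-c*sqrt(k)) + C2*exp(c*sqrt(k))


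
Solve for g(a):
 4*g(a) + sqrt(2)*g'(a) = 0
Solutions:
 g(a) = C1*exp(-2*sqrt(2)*a)


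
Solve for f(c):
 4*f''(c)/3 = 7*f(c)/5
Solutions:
 f(c) = C1*exp(-sqrt(105)*c/10) + C2*exp(sqrt(105)*c/10)


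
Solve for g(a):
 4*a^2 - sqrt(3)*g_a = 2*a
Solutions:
 g(a) = C1 + 4*sqrt(3)*a^3/9 - sqrt(3)*a^2/3


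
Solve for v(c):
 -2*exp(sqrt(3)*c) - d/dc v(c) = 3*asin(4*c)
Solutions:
 v(c) = C1 - 3*c*asin(4*c) - 3*sqrt(1 - 16*c^2)/4 - 2*sqrt(3)*exp(sqrt(3)*c)/3


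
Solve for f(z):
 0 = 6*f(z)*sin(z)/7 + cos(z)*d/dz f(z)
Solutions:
 f(z) = C1*cos(z)^(6/7)


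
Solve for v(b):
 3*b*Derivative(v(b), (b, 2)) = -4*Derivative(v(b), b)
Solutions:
 v(b) = C1 + C2/b^(1/3)


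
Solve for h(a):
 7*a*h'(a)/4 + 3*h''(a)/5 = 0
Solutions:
 h(a) = C1 + C2*erf(sqrt(210)*a/12)


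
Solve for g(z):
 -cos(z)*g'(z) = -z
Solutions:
 g(z) = C1 + Integral(z/cos(z), z)


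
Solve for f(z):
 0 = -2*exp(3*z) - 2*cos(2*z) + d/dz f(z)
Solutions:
 f(z) = C1 + 2*exp(3*z)/3 + sin(2*z)


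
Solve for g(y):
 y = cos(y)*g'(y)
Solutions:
 g(y) = C1 + Integral(y/cos(y), y)


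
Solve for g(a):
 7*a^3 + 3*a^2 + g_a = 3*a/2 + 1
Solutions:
 g(a) = C1 - 7*a^4/4 - a^3 + 3*a^2/4 + a


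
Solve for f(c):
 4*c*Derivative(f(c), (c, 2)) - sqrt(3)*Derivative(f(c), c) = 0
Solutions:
 f(c) = C1 + C2*c^(sqrt(3)/4 + 1)


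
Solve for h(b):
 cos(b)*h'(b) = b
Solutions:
 h(b) = C1 + Integral(b/cos(b), b)


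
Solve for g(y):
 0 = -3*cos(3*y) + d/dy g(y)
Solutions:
 g(y) = C1 + sin(3*y)


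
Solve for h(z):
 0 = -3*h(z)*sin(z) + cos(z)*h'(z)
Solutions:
 h(z) = C1/cos(z)^3


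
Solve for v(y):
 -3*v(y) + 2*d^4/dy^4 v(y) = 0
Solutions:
 v(y) = C1*exp(-2^(3/4)*3^(1/4)*y/2) + C2*exp(2^(3/4)*3^(1/4)*y/2) + C3*sin(2^(3/4)*3^(1/4)*y/2) + C4*cos(2^(3/4)*3^(1/4)*y/2)


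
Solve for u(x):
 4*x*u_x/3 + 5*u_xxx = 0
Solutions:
 u(x) = C1 + Integral(C2*airyai(-30^(2/3)*x/15) + C3*airybi(-30^(2/3)*x/15), x)


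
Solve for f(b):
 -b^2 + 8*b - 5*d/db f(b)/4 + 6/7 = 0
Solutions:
 f(b) = C1 - 4*b^3/15 + 16*b^2/5 + 24*b/35


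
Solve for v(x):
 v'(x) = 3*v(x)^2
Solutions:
 v(x) = -1/(C1 + 3*x)


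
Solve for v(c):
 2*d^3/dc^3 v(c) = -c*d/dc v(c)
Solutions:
 v(c) = C1 + Integral(C2*airyai(-2^(2/3)*c/2) + C3*airybi(-2^(2/3)*c/2), c)


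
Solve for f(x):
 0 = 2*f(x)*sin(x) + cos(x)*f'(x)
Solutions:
 f(x) = C1*cos(x)^2


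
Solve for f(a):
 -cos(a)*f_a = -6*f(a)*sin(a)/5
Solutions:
 f(a) = C1/cos(a)^(6/5)


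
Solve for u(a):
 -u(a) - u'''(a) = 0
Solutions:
 u(a) = C3*exp(-a) + (C1*sin(sqrt(3)*a/2) + C2*cos(sqrt(3)*a/2))*exp(a/2)


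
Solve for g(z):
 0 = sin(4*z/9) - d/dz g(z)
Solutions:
 g(z) = C1 - 9*cos(4*z/9)/4


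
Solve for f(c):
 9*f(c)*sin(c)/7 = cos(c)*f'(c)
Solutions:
 f(c) = C1/cos(c)^(9/7)


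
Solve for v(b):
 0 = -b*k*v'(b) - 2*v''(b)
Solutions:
 v(b) = Piecewise((-sqrt(pi)*C1*erf(b*sqrt(k)/2)/sqrt(k) - C2, (k > 0) | (k < 0)), (-C1*b - C2, True))


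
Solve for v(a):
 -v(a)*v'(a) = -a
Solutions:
 v(a) = -sqrt(C1 + a^2)
 v(a) = sqrt(C1 + a^2)


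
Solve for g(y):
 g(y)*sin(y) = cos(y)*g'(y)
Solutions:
 g(y) = C1/cos(y)


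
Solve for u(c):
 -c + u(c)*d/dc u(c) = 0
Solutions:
 u(c) = -sqrt(C1 + c^2)
 u(c) = sqrt(C1 + c^2)


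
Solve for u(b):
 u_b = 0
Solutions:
 u(b) = C1


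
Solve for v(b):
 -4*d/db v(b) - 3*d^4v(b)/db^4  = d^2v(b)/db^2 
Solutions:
 v(b) = C1 + C4*exp(-b) + (C2*sin(sqrt(39)*b/6) + C3*cos(sqrt(39)*b/6))*exp(b/2)


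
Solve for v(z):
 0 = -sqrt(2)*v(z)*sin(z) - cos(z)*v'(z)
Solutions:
 v(z) = C1*cos(z)^(sqrt(2))


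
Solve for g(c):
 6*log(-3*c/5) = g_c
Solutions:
 g(c) = C1 + 6*c*log(-c) + 6*c*(-log(5) - 1 + log(3))


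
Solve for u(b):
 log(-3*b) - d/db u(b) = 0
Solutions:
 u(b) = C1 + b*log(-b) + b*(-1 + log(3))


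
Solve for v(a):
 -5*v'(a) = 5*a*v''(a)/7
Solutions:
 v(a) = C1 + C2/a^6


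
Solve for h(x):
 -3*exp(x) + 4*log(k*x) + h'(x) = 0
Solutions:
 h(x) = C1 - 4*x*log(k*x) + 4*x + 3*exp(x)


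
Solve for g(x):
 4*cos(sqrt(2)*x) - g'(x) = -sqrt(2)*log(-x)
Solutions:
 g(x) = C1 + sqrt(2)*x*(log(-x) - 1) + 2*sqrt(2)*sin(sqrt(2)*x)


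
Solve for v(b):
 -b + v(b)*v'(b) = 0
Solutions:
 v(b) = -sqrt(C1 + b^2)
 v(b) = sqrt(C1 + b^2)


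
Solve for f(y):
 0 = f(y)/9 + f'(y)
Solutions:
 f(y) = C1*exp(-y/9)


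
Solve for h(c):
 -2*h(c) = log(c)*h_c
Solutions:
 h(c) = C1*exp(-2*li(c))


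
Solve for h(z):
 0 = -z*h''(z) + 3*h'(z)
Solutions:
 h(z) = C1 + C2*z^4


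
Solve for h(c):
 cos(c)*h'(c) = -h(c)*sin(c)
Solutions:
 h(c) = C1*cos(c)


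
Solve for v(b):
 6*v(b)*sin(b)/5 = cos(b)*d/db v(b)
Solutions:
 v(b) = C1/cos(b)^(6/5)


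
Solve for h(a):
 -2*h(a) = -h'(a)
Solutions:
 h(a) = C1*exp(2*a)


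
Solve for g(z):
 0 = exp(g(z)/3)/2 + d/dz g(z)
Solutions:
 g(z) = 3*log(1/(C1 + z)) + 3*log(6)


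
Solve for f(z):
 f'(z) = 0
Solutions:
 f(z) = C1


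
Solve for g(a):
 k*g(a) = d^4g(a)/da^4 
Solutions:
 g(a) = C1*exp(-a*k^(1/4)) + C2*exp(a*k^(1/4)) + C3*exp(-I*a*k^(1/4)) + C4*exp(I*a*k^(1/4))


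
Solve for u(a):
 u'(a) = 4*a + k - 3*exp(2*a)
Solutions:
 u(a) = C1 + 2*a^2 + a*k - 3*exp(2*a)/2


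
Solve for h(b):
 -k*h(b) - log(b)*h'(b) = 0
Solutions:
 h(b) = C1*exp(-k*li(b))


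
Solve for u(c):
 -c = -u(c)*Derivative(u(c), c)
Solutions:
 u(c) = -sqrt(C1 + c^2)
 u(c) = sqrt(C1 + c^2)


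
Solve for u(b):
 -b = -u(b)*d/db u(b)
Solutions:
 u(b) = -sqrt(C1 + b^2)
 u(b) = sqrt(C1 + b^2)


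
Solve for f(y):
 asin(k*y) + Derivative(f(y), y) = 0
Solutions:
 f(y) = C1 - Piecewise((y*asin(k*y) + sqrt(-k^2*y^2 + 1)/k, Ne(k, 0)), (0, True))


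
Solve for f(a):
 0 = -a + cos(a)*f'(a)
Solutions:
 f(a) = C1 + Integral(a/cos(a), a)


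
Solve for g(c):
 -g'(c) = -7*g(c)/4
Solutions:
 g(c) = C1*exp(7*c/4)


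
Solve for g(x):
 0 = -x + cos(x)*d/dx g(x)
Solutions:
 g(x) = C1 + Integral(x/cos(x), x)


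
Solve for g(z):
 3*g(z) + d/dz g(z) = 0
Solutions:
 g(z) = C1*exp(-3*z)


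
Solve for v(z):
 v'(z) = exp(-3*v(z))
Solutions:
 v(z) = log(C1 + 3*z)/3
 v(z) = log((-3^(1/3) - 3^(5/6)*I)*(C1 + z)^(1/3)/2)
 v(z) = log((-3^(1/3) + 3^(5/6)*I)*(C1 + z)^(1/3)/2)


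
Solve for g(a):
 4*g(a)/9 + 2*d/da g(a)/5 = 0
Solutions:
 g(a) = C1*exp(-10*a/9)


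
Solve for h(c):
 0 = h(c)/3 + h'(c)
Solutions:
 h(c) = C1*exp(-c/3)


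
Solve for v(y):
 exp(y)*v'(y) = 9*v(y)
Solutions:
 v(y) = C1*exp(-9*exp(-y))


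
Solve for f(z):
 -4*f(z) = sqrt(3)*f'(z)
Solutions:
 f(z) = C1*exp(-4*sqrt(3)*z/3)


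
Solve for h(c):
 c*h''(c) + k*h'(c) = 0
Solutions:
 h(c) = C1 + c^(1 - re(k))*(C2*sin(log(c)*Abs(im(k))) + C3*cos(log(c)*im(k)))


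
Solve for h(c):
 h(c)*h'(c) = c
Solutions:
 h(c) = -sqrt(C1 + c^2)
 h(c) = sqrt(C1 + c^2)


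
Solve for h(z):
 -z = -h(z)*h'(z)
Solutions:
 h(z) = -sqrt(C1 + z^2)
 h(z) = sqrt(C1 + z^2)


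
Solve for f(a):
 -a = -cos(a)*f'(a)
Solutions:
 f(a) = C1 + Integral(a/cos(a), a)


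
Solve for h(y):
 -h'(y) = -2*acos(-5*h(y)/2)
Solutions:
 Integral(1/acos(-5*_y/2), (_y, h(y))) = C1 + 2*y


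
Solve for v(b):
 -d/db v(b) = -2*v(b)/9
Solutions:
 v(b) = C1*exp(2*b/9)


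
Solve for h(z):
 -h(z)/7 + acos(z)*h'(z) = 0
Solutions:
 h(z) = C1*exp(Integral(1/acos(z), z)/7)


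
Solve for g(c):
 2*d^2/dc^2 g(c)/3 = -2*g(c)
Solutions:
 g(c) = C1*sin(sqrt(3)*c) + C2*cos(sqrt(3)*c)


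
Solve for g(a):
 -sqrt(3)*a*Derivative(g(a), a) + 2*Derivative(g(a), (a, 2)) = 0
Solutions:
 g(a) = C1 + C2*erfi(3^(1/4)*a/2)


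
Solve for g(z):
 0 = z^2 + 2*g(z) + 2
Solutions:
 g(z) = -z^2/2 - 1


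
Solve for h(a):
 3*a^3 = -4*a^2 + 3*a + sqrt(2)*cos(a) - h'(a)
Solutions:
 h(a) = C1 - 3*a^4/4 - 4*a^3/3 + 3*a^2/2 + sqrt(2)*sin(a)


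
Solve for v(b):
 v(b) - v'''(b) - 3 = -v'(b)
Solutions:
 v(b) = C1*exp(-b*(2*18^(1/3)/(sqrt(69) + 9)^(1/3) + 12^(1/3)*(sqrt(69) + 9)^(1/3))/12)*sin(2^(1/3)*3^(1/6)*b*(-2^(1/3)*3^(2/3)*(sqrt(69) + 9)^(1/3) + 6/(sqrt(69) + 9)^(1/3))/12) + C2*exp(-b*(2*18^(1/3)/(sqrt(69) + 9)^(1/3) + 12^(1/3)*(sqrt(69) + 9)^(1/3))/12)*cos(2^(1/3)*3^(1/6)*b*(-2^(1/3)*3^(2/3)*(sqrt(69) + 9)^(1/3) + 6/(sqrt(69) + 9)^(1/3))/12) + C3*exp(b*(2*18^(1/3)/(sqrt(69) + 9)^(1/3) + 12^(1/3)*(sqrt(69) + 9)^(1/3))/6) + 3


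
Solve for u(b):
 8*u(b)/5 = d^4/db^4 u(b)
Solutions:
 u(b) = C1*exp(-10^(3/4)*b/5) + C2*exp(10^(3/4)*b/5) + C3*sin(10^(3/4)*b/5) + C4*cos(10^(3/4)*b/5)


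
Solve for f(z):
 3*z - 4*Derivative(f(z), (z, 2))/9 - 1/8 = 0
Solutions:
 f(z) = C1 + C2*z + 9*z^3/8 - 9*z^2/64


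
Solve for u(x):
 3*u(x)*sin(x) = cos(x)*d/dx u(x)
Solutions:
 u(x) = C1/cos(x)^3


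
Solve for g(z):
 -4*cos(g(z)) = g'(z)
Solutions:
 g(z) = pi - asin((C1 + exp(8*z))/(C1 - exp(8*z)))
 g(z) = asin((C1 + exp(8*z))/(C1 - exp(8*z)))


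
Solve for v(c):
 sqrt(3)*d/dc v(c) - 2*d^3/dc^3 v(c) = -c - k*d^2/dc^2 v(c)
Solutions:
 v(c) = C1 + C2*exp(c*(k - sqrt(k^2 + 8*sqrt(3)))/4) + C3*exp(c*(k + sqrt(k^2 + 8*sqrt(3)))/4) - sqrt(3)*c^2/6 + c*k/3


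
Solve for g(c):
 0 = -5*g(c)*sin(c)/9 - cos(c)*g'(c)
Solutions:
 g(c) = C1*cos(c)^(5/9)


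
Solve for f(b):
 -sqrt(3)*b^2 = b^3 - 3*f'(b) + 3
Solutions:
 f(b) = C1 + b^4/12 + sqrt(3)*b^3/9 + b


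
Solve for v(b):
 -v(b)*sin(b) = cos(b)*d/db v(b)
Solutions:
 v(b) = C1*cos(b)


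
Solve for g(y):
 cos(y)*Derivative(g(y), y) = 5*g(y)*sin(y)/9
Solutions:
 g(y) = C1/cos(y)^(5/9)


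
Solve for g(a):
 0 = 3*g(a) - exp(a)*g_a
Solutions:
 g(a) = C1*exp(-3*exp(-a))


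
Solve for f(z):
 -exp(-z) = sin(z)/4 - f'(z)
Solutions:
 f(z) = C1 - cos(z)/4 - exp(-z)


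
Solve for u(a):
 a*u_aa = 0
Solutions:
 u(a) = C1 + C2*a


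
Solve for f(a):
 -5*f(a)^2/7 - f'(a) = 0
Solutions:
 f(a) = 7/(C1 + 5*a)


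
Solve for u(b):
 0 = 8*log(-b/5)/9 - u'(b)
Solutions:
 u(b) = C1 + 8*b*log(-b)/9 + 8*b*(-log(5) - 1)/9


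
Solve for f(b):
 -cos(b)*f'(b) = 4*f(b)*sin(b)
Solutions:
 f(b) = C1*cos(b)^4


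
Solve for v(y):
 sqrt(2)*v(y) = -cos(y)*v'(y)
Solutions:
 v(y) = C1*(sin(y) - 1)^(sqrt(2)/2)/(sin(y) + 1)^(sqrt(2)/2)


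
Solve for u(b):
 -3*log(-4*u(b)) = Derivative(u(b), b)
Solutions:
 Integral(1/(log(-_y) + 2*log(2)), (_y, u(b)))/3 = C1 - b


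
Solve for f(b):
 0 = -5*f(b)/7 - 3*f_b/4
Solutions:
 f(b) = C1*exp(-20*b/21)


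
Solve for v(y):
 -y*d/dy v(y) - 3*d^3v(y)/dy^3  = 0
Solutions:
 v(y) = C1 + Integral(C2*airyai(-3^(2/3)*y/3) + C3*airybi(-3^(2/3)*y/3), y)


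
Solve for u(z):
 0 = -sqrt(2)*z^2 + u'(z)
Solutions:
 u(z) = C1 + sqrt(2)*z^3/3


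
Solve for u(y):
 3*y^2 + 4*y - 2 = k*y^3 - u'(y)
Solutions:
 u(y) = C1 + k*y^4/4 - y^3 - 2*y^2 + 2*y


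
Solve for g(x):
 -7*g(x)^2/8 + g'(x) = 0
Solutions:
 g(x) = -8/(C1 + 7*x)


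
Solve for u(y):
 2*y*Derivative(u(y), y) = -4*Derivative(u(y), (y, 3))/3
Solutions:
 u(y) = C1 + Integral(C2*airyai(-2^(2/3)*3^(1/3)*y/2) + C3*airybi(-2^(2/3)*3^(1/3)*y/2), y)


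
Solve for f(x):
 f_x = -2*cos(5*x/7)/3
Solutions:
 f(x) = C1 - 14*sin(5*x/7)/15


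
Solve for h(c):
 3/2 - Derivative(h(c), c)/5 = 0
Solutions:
 h(c) = C1 + 15*c/2


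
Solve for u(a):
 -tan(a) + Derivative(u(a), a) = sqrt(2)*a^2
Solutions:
 u(a) = C1 + sqrt(2)*a^3/3 - log(cos(a))


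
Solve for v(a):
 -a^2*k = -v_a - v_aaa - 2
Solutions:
 v(a) = C1 + C2*sin(a) + C3*cos(a) + a^3*k/3 - 2*a*k - 2*a


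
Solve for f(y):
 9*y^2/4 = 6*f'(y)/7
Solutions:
 f(y) = C1 + 7*y^3/8


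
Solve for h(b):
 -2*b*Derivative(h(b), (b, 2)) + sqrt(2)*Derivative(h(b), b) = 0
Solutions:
 h(b) = C1 + C2*b^(sqrt(2)/2 + 1)


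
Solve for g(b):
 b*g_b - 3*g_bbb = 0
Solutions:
 g(b) = C1 + Integral(C2*airyai(3^(2/3)*b/3) + C3*airybi(3^(2/3)*b/3), b)


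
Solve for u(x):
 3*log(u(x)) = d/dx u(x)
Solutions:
 li(u(x)) = C1 + 3*x


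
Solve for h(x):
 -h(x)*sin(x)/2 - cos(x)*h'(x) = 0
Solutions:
 h(x) = C1*sqrt(cos(x))


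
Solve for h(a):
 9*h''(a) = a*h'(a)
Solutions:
 h(a) = C1 + C2*erfi(sqrt(2)*a/6)


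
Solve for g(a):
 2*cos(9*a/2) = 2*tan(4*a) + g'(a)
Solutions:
 g(a) = C1 + log(cos(4*a))/2 + 4*sin(9*a/2)/9


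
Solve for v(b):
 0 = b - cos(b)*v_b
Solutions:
 v(b) = C1 + Integral(b/cos(b), b)


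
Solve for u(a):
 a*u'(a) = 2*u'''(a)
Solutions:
 u(a) = C1 + Integral(C2*airyai(2^(2/3)*a/2) + C3*airybi(2^(2/3)*a/2), a)


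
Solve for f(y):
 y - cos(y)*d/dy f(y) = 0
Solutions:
 f(y) = C1 + Integral(y/cos(y), y)


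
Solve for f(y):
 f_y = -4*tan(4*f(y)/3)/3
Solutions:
 f(y) = -3*asin(C1*exp(-16*y/9))/4 + 3*pi/4
 f(y) = 3*asin(C1*exp(-16*y/9))/4


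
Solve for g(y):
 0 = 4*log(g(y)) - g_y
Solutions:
 li(g(y)) = C1 + 4*y


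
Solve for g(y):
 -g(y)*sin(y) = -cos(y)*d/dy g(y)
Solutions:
 g(y) = C1/cos(y)


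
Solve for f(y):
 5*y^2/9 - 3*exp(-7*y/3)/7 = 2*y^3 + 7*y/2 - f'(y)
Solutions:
 f(y) = C1 + y^4/2 - 5*y^3/27 + 7*y^2/4 - 9*exp(-7*y/3)/49


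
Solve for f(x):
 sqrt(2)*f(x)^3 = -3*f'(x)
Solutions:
 f(x) = -sqrt(6)*sqrt(-1/(C1 - sqrt(2)*x))/2
 f(x) = sqrt(6)*sqrt(-1/(C1 - sqrt(2)*x))/2


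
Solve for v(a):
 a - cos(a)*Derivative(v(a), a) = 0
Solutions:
 v(a) = C1 + Integral(a/cos(a), a)


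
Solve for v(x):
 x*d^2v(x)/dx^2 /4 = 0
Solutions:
 v(x) = C1 + C2*x


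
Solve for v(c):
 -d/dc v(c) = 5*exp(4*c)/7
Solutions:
 v(c) = C1 - 5*exp(4*c)/28


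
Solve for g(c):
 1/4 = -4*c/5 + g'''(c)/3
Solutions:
 g(c) = C1 + C2*c + C3*c^2 + c^4/10 + c^3/8


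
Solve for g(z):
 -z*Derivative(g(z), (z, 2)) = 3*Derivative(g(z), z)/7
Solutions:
 g(z) = C1 + C2*z^(4/7)


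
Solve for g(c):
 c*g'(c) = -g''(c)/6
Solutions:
 g(c) = C1 + C2*erf(sqrt(3)*c)


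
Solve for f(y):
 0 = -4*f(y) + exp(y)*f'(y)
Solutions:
 f(y) = C1*exp(-4*exp(-y))


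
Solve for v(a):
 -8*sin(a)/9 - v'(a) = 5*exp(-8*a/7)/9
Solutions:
 v(a) = C1 + 8*cos(a)/9 + 35*exp(-8*a/7)/72


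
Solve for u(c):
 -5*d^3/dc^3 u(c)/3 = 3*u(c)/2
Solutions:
 u(c) = C3*exp(-30^(2/3)*c/10) + (C1*sin(3*10^(2/3)*3^(1/6)*c/20) + C2*cos(3*10^(2/3)*3^(1/6)*c/20))*exp(30^(2/3)*c/20)


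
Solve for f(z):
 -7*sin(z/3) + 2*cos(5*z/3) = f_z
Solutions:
 f(z) = C1 + 6*sin(5*z/3)/5 + 21*cos(z/3)


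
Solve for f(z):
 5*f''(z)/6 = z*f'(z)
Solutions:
 f(z) = C1 + C2*erfi(sqrt(15)*z/5)


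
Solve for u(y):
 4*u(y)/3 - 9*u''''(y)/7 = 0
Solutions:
 u(y) = C1*exp(-sqrt(2)*21^(1/4)*y/3) + C2*exp(sqrt(2)*21^(1/4)*y/3) + C3*sin(sqrt(2)*21^(1/4)*y/3) + C4*cos(sqrt(2)*21^(1/4)*y/3)


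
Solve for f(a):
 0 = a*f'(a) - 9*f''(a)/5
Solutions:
 f(a) = C1 + C2*erfi(sqrt(10)*a/6)


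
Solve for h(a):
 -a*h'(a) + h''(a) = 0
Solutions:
 h(a) = C1 + C2*erfi(sqrt(2)*a/2)


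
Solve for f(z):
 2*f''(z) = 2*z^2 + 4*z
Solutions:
 f(z) = C1 + C2*z + z^4/12 + z^3/3


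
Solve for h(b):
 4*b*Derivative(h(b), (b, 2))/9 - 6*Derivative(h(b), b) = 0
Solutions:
 h(b) = C1 + C2*b^(29/2)


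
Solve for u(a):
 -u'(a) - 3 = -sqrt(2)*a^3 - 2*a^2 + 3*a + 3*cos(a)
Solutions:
 u(a) = C1 + sqrt(2)*a^4/4 + 2*a^3/3 - 3*a^2/2 - 3*a - 3*sin(a)


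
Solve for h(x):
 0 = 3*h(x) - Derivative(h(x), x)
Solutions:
 h(x) = C1*exp(3*x)


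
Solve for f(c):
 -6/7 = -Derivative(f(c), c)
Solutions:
 f(c) = C1 + 6*c/7


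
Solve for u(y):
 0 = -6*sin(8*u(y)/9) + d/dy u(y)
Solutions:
 -6*y + 9*log(cos(8*u(y)/9) - 1)/16 - 9*log(cos(8*u(y)/9) + 1)/16 = C1


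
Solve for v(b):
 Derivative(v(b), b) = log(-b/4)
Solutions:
 v(b) = C1 + b*log(-b) + b*(-2*log(2) - 1)


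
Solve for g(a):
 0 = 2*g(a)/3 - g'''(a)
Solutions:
 g(a) = C3*exp(2^(1/3)*3^(2/3)*a/3) + (C1*sin(2^(1/3)*3^(1/6)*a/2) + C2*cos(2^(1/3)*3^(1/6)*a/2))*exp(-2^(1/3)*3^(2/3)*a/6)


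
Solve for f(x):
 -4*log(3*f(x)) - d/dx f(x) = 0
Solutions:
 Integral(1/(log(_y) + log(3)), (_y, f(x)))/4 = C1 - x


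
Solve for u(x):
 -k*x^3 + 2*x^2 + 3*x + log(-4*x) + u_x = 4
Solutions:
 u(x) = C1 + k*x^4/4 - 2*x^3/3 - 3*x^2/2 - x*log(-x) + x*(5 - 2*log(2))


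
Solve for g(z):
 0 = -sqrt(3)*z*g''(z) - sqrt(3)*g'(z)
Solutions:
 g(z) = C1 + C2*log(z)


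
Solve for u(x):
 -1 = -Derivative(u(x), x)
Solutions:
 u(x) = C1 + x


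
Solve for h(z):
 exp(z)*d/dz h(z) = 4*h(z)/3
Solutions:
 h(z) = C1*exp(-4*exp(-z)/3)


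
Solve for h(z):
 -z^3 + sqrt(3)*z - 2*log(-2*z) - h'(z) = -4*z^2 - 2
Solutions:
 h(z) = C1 - z^4/4 + 4*z^3/3 + sqrt(3)*z^2/2 - 2*z*log(-z) + 2*z*(2 - log(2))


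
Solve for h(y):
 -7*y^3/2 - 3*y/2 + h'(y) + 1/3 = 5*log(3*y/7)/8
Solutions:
 h(y) = C1 + 7*y^4/8 + 3*y^2/4 + 5*y*log(y)/8 - 5*y*log(7)/8 - 23*y/24 + 5*y*log(3)/8


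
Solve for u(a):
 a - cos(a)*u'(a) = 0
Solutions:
 u(a) = C1 + Integral(a/cos(a), a)


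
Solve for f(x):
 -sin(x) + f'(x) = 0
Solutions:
 f(x) = C1 - cos(x)


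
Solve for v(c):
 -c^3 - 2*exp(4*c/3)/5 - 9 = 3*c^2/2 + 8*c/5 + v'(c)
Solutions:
 v(c) = C1 - c^4/4 - c^3/2 - 4*c^2/5 - 9*c - 3*exp(4*c/3)/10


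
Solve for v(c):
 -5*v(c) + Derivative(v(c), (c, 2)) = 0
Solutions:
 v(c) = C1*exp(-sqrt(5)*c) + C2*exp(sqrt(5)*c)


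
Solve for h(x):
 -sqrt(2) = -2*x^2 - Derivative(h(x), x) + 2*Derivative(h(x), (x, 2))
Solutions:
 h(x) = C1 + C2*exp(x/2) - 2*x^3/3 - 4*x^2 - 16*x + sqrt(2)*x


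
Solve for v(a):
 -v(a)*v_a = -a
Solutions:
 v(a) = -sqrt(C1 + a^2)
 v(a) = sqrt(C1 + a^2)


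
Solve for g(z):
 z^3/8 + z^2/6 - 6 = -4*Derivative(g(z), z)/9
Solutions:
 g(z) = C1 - 9*z^4/128 - z^3/8 + 27*z/2


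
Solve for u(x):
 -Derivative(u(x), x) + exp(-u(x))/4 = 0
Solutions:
 u(x) = log(C1 + x/4)


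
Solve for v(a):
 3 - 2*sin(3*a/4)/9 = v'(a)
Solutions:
 v(a) = C1 + 3*a + 8*cos(3*a/4)/27


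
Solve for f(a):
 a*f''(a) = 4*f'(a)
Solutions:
 f(a) = C1 + C2*a^5


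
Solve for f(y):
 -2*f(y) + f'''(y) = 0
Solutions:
 f(y) = C3*exp(2^(1/3)*y) + (C1*sin(2^(1/3)*sqrt(3)*y/2) + C2*cos(2^(1/3)*sqrt(3)*y/2))*exp(-2^(1/3)*y/2)


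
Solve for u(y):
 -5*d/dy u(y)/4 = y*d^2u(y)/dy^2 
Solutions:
 u(y) = C1 + C2/y^(1/4)


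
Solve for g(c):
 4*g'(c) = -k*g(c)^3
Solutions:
 g(c) = -sqrt(2)*sqrt(-1/(C1 - c*k))
 g(c) = sqrt(2)*sqrt(-1/(C1 - c*k))


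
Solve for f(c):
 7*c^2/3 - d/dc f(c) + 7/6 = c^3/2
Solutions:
 f(c) = C1 - c^4/8 + 7*c^3/9 + 7*c/6


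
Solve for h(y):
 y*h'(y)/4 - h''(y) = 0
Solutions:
 h(y) = C1 + C2*erfi(sqrt(2)*y/4)


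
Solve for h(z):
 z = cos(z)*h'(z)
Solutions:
 h(z) = C1 + Integral(z/cos(z), z)


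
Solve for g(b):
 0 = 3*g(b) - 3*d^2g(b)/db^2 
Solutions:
 g(b) = C1*exp(-b) + C2*exp(b)


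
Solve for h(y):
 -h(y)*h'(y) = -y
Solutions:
 h(y) = -sqrt(C1 + y^2)
 h(y) = sqrt(C1 + y^2)


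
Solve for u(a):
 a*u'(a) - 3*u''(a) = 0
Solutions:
 u(a) = C1 + C2*erfi(sqrt(6)*a/6)


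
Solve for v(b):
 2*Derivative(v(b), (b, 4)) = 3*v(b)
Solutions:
 v(b) = C1*exp(-2^(3/4)*3^(1/4)*b/2) + C2*exp(2^(3/4)*3^(1/4)*b/2) + C3*sin(2^(3/4)*3^(1/4)*b/2) + C4*cos(2^(3/4)*3^(1/4)*b/2)


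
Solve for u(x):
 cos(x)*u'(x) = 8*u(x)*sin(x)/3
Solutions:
 u(x) = C1/cos(x)^(8/3)


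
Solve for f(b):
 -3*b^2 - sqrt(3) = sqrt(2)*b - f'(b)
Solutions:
 f(b) = C1 + b^3 + sqrt(2)*b^2/2 + sqrt(3)*b


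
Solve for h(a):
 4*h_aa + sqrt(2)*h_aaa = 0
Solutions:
 h(a) = C1 + C2*a + C3*exp(-2*sqrt(2)*a)


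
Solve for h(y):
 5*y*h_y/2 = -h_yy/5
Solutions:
 h(y) = C1 + C2*erf(5*y/2)


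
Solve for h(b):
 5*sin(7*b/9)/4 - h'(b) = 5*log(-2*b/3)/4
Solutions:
 h(b) = C1 - 5*b*log(-b)/4 - 5*b*log(2)/4 + 5*b/4 + 5*b*log(3)/4 - 45*cos(7*b/9)/28


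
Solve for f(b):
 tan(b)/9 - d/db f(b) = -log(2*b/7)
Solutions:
 f(b) = C1 + b*log(b) - b*log(7) - b + b*log(2) - log(cos(b))/9


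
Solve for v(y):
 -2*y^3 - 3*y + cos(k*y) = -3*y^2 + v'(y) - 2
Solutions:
 v(y) = C1 - y^4/2 + y^3 - 3*y^2/2 + 2*y + sin(k*y)/k


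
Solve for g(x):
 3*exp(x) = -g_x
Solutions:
 g(x) = C1 - 3*exp(x)


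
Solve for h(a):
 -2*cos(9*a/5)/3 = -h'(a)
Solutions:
 h(a) = C1 + 10*sin(9*a/5)/27


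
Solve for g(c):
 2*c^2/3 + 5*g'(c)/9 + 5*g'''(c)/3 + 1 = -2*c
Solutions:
 g(c) = C1 + C2*sin(sqrt(3)*c/3) + C3*cos(sqrt(3)*c/3) - 2*c^3/5 - 9*c^2/5 + 27*c/5


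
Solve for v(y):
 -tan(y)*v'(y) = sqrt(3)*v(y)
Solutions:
 v(y) = C1/sin(y)^(sqrt(3))


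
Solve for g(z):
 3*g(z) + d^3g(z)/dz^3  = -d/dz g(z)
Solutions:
 g(z) = C1*exp(6^(1/3)*z*(-2*3^(1/3)/(27 + sqrt(741))^(1/3) + 2^(1/3)*(27 + sqrt(741))^(1/3))/12)*sin(2^(1/3)*3^(1/6)*z*(6/(27 + sqrt(741))^(1/3) + 2^(1/3)*3^(2/3)*(27 + sqrt(741))^(1/3))/12) + C2*exp(6^(1/3)*z*(-2*3^(1/3)/(27 + sqrt(741))^(1/3) + 2^(1/3)*(27 + sqrt(741))^(1/3))/12)*cos(2^(1/3)*3^(1/6)*z*(6/(27 + sqrt(741))^(1/3) + 2^(1/3)*3^(2/3)*(27 + sqrt(741))^(1/3))/12) + C3*exp(-6^(1/3)*z*(-2*3^(1/3)/(27 + sqrt(741))^(1/3) + 2^(1/3)*(27 + sqrt(741))^(1/3))/6)


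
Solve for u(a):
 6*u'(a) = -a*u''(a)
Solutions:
 u(a) = C1 + C2/a^5


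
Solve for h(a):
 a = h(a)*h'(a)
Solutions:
 h(a) = -sqrt(C1 + a^2)
 h(a) = sqrt(C1 + a^2)


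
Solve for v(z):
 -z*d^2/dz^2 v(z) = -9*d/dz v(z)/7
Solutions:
 v(z) = C1 + C2*z^(16/7)


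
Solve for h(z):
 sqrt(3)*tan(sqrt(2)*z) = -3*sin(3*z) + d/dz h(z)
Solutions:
 h(z) = C1 - sqrt(6)*log(cos(sqrt(2)*z))/2 - cos(3*z)


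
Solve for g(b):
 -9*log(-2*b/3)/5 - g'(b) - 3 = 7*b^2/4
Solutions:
 g(b) = C1 - 7*b^3/12 - 9*b*log(-b)/5 + 3*b*(-3*log(2) - 2 + 3*log(3))/5


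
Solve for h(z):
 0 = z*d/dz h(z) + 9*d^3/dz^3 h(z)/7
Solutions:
 h(z) = C1 + Integral(C2*airyai(-21^(1/3)*z/3) + C3*airybi(-21^(1/3)*z/3), z)


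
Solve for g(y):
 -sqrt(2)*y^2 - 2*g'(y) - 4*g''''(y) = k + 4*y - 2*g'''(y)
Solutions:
 g(y) = C1 + C2*exp(y*((6*sqrt(78) + 53)^(-1/3) + 2 + (6*sqrt(78) + 53)^(1/3))/12)*sin(sqrt(3)*y*(-(6*sqrt(78) + 53)^(1/3) + (6*sqrt(78) + 53)^(-1/3))/12) + C3*exp(y*((6*sqrt(78) + 53)^(-1/3) + 2 + (6*sqrt(78) + 53)^(1/3))/12)*cos(sqrt(3)*y*(-(6*sqrt(78) + 53)^(1/3) + (6*sqrt(78) + 53)^(-1/3))/12) + C4*exp(y*(-(6*sqrt(78) + 53)^(1/3) - 1/(6*sqrt(78) + 53)^(1/3) + 1)/6) - k*y/2 - sqrt(2)*y^3/6 - y^2 - sqrt(2)*y


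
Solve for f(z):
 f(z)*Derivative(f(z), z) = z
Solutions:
 f(z) = -sqrt(C1 + z^2)
 f(z) = sqrt(C1 + z^2)


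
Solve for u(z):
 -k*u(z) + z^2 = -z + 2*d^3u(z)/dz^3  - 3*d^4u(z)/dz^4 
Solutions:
 u(z) = C1*exp(z*Piecewise((-sqrt(-2^(2/3)*k^(1/3)/3 + 1/9)/2 - sqrt(2^(2/3)*k^(1/3)/3 + 2/9 - 2/(27*sqrt(-2^(2/3)*k^(1/3)/3 + 1/9)))/2 + 1/6, Eq(k, 0)), (-sqrt(-2*k/(9*(-k/108 + sqrt(k^3/729 + k^2/11664))^(1/3)) + 2*(-k/108 + sqrt(k^3/729 + k^2/11664))^(1/3) + 1/9)/2 - sqrt(2*k/(9*(-k/108 + sqrt(k^3/729 + k^2/11664))^(1/3)) - 2*(-k/108 + sqrt(k^3/729 + k^2/11664))^(1/3) + 2/9 - 2/(27*sqrt(-2*k/(9*(-k/108 + sqrt(k^3/729 + k^2/11664))^(1/3)) + 2*(-k/108 + sqrt(k^3/729 + k^2/11664))^(1/3) + 1/9)))/2 + 1/6, True))) + C2*exp(z*Piecewise((-sqrt(-2^(2/3)*k^(1/3)/3 + 1/9)/2 + sqrt(2^(2/3)*k^(1/3)/3 + 2/9 - 2/(27*sqrt(-2^(2/3)*k^(1/3)/3 + 1/9)))/2 + 1/6, Eq(k, 0)), (-sqrt(-2*k/(9*(-k/108 + sqrt(k^3/729 + k^2/11664))^(1/3)) + 2*(-k/108 + sqrt(k^3/729 + k^2/11664))^(1/3) + 1/9)/2 + sqrt(2*k/(9*(-k/108 + sqrt(k^3/729 + k^2/11664))^(1/3)) - 2*(-k/108 + sqrt(k^3/729 + k^2/11664))^(1/3) + 2/9 - 2/(27*sqrt(-2*k/(9*(-k/108 + sqrt(k^3/729 + k^2/11664))^(1/3)) + 2*(-k/108 + sqrt(k^3/729 + k^2/11664))^(1/3) + 1/9)))/2 + 1/6, True))) + C3*exp(z*Piecewise((sqrt(-2^(2/3)*k^(1/3)/3 + 1/9)/2 - sqrt(2^(2/3)*k^(1/3)/3 + 2/9 + 2/(27*sqrt(-2^(2/3)*k^(1/3)/3 + 1/9)))/2 + 1/6, Eq(k, 0)), (sqrt(-2*k/(9*(-k/108 + sqrt(k^3/729 + k^2/11664))^(1/3)) + 2*(-k/108 + sqrt(k^3/729 + k^2/11664))^(1/3) + 1/9)/2 - sqrt(2*k/(9*(-k/108 + sqrt(k^3/729 + k^2/11664))^(1/3)) - 2*(-k/108 + sqrt(k^3/729 + k^2/11664))^(1/3) + 2/9 + 2/(27*sqrt(-2*k/(9*(-k/108 + sqrt(k^3/729 + k^2/11664))^(1/3)) + 2*(-k/108 + sqrt(k^3/729 + k^2/11664))^(1/3) + 1/9)))/2 + 1/6, True))) + C4*exp(z*Piecewise((sqrt(-2^(2/3)*k^(1/3)/3 + 1/9)/2 + sqrt(2^(2/3)*k^(1/3)/3 + 2/9 + 2/(27*sqrt(-2^(2/3)*k^(1/3)/3 + 1/9)))/2 + 1/6, Eq(k, 0)), (sqrt(-2*k/(9*(-k/108 + sqrt(k^3/729 + k^2/11664))^(1/3)) + 2*(-k/108 + sqrt(k^3/729 + k^2/11664))^(1/3) + 1/9)/2 + sqrt(2*k/(9*(-k/108 + sqrt(k^3/729 + k^2/11664))^(1/3)) - 2*(-k/108 + sqrt(k^3/729 + k^2/11664))^(1/3) + 2/9 + 2/(27*sqrt(-2*k/(9*(-k/108 + sqrt(k^3/729 + k^2/11664))^(1/3)) + 2*(-k/108 + sqrt(k^3/729 + k^2/11664))^(1/3) + 1/9)))/2 + 1/6, True))) + z^2/k + z/k


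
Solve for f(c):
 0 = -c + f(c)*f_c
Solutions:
 f(c) = -sqrt(C1 + c^2)
 f(c) = sqrt(C1 + c^2)


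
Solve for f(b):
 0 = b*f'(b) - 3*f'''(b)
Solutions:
 f(b) = C1 + Integral(C2*airyai(3^(2/3)*b/3) + C3*airybi(3^(2/3)*b/3), b)


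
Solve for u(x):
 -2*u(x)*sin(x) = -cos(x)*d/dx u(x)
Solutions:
 u(x) = C1/cos(x)^2


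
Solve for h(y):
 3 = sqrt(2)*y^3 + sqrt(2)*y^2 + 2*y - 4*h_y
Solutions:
 h(y) = C1 + sqrt(2)*y^4/16 + sqrt(2)*y^3/12 + y^2/4 - 3*y/4


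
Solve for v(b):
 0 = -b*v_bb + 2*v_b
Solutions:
 v(b) = C1 + C2*b^3


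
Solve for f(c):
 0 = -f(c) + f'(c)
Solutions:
 f(c) = C1*exp(c)


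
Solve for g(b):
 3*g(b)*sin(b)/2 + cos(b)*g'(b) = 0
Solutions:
 g(b) = C1*cos(b)^(3/2)


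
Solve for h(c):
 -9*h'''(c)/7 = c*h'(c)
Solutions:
 h(c) = C1 + Integral(C2*airyai(-21^(1/3)*c/3) + C3*airybi(-21^(1/3)*c/3), c)


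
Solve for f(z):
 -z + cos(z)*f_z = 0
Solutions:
 f(z) = C1 + Integral(z/cos(z), z)


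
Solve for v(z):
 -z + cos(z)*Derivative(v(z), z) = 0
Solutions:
 v(z) = C1 + Integral(z/cos(z), z)


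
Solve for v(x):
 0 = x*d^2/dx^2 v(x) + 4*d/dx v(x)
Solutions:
 v(x) = C1 + C2/x^3


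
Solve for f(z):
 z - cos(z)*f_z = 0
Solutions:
 f(z) = C1 + Integral(z/cos(z), z)


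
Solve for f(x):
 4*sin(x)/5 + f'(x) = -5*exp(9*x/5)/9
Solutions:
 f(x) = C1 - 25*exp(9*x/5)/81 + 4*cos(x)/5


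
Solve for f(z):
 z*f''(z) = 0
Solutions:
 f(z) = C1 + C2*z


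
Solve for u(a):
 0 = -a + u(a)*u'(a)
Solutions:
 u(a) = -sqrt(C1 + a^2)
 u(a) = sqrt(C1 + a^2)


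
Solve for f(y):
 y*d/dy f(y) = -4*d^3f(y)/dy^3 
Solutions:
 f(y) = C1 + Integral(C2*airyai(-2^(1/3)*y/2) + C3*airybi(-2^(1/3)*y/2), y)


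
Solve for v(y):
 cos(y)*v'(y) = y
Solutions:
 v(y) = C1 + Integral(y/cos(y), y)


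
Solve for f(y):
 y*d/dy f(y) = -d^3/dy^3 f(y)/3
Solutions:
 f(y) = C1 + Integral(C2*airyai(-3^(1/3)*y) + C3*airybi(-3^(1/3)*y), y)


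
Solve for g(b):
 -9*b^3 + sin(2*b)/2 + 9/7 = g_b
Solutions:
 g(b) = C1 - 9*b^4/4 + 9*b/7 - cos(2*b)/4


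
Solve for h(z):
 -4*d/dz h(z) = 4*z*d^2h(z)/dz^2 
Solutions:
 h(z) = C1 + C2*log(z)


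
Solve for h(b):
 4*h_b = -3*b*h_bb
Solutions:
 h(b) = C1 + C2/b^(1/3)


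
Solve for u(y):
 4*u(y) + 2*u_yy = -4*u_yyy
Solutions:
 u(y) = C1*exp(y*(-2 + (6*sqrt(330) + 109)^(-1/3) + (6*sqrt(330) + 109)^(1/3))/12)*sin(sqrt(3)*y*(-(6*sqrt(330) + 109)^(1/3) + (6*sqrt(330) + 109)^(-1/3))/12) + C2*exp(y*(-2 + (6*sqrt(330) + 109)^(-1/3) + (6*sqrt(330) + 109)^(1/3))/12)*cos(sqrt(3)*y*(-(6*sqrt(330) + 109)^(1/3) + (6*sqrt(330) + 109)^(-1/3))/12) + C3*exp(-y*((6*sqrt(330) + 109)^(-1/3) + 1 + (6*sqrt(330) + 109)^(1/3))/6)


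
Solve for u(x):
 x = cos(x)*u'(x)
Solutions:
 u(x) = C1 + Integral(x/cos(x), x)


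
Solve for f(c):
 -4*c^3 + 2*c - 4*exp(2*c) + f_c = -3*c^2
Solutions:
 f(c) = C1 + c^4 - c^3 - c^2 + 2*exp(2*c)


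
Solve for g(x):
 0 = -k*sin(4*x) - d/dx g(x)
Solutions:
 g(x) = C1 + k*cos(4*x)/4


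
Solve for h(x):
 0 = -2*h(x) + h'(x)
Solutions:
 h(x) = C1*exp(2*x)


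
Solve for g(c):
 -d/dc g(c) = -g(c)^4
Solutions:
 g(c) = (-1/(C1 + 3*c))^(1/3)
 g(c) = (-1/(C1 + c))^(1/3)*(-3^(2/3) - 3*3^(1/6)*I)/6
 g(c) = (-1/(C1 + c))^(1/3)*(-3^(2/3) + 3*3^(1/6)*I)/6


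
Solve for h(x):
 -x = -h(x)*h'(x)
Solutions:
 h(x) = -sqrt(C1 + x^2)
 h(x) = sqrt(C1 + x^2)
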